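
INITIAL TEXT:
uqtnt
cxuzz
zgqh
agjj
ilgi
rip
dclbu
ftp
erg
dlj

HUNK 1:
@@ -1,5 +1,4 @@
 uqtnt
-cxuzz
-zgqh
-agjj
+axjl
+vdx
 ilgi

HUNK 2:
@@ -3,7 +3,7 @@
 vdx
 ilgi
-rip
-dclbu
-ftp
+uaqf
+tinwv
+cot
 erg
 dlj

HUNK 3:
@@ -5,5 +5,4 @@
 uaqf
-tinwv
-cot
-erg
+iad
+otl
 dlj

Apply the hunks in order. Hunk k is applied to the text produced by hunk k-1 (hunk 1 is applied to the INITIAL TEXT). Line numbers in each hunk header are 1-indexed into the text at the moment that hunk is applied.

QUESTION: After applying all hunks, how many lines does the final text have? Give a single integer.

Answer: 8

Derivation:
Hunk 1: at line 1 remove [cxuzz,zgqh,agjj] add [axjl,vdx] -> 9 lines: uqtnt axjl vdx ilgi rip dclbu ftp erg dlj
Hunk 2: at line 3 remove [rip,dclbu,ftp] add [uaqf,tinwv,cot] -> 9 lines: uqtnt axjl vdx ilgi uaqf tinwv cot erg dlj
Hunk 3: at line 5 remove [tinwv,cot,erg] add [iad,otl] -> 8 lines: uqtnt axjl vdx ilgi uaqf iad otl dlj
Final line count: 8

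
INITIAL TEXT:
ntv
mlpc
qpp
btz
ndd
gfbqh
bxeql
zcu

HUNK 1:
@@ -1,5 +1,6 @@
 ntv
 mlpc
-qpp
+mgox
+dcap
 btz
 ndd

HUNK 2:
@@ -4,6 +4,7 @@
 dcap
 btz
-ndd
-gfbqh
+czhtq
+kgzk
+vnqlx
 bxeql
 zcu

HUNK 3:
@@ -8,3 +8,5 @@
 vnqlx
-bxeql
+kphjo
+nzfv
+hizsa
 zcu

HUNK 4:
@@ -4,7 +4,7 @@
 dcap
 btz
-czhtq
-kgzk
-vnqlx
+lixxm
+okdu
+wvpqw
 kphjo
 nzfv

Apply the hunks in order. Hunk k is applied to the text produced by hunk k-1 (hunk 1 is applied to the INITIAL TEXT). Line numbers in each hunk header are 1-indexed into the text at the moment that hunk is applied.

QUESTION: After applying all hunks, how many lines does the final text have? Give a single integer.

Answer: 12

Derivation:
Hunk 1: at line 1 remove [qpp] add [mgox,dcap] -> 9 lines: ntv mlpc mgox dcap btz ndd gfbqh bxeql zcu
Hunk 2: at line 4 remove [ndd,gfbqh] add [czhtq,kgzk,vnqlx] -> 10 lines: ntv mlpc mgox dcap btz czhtq kgzk vnqlx bxeql zcu
Hunk 3: at line 8 remove [bxeql] add [kphjo,nzfv,hizsa] -> 12 lines: ntv mlpc mgox dcap btz czhtq kgzk vnqlx kphjo nzfv hizsa zcu
Hunk 4: at line 4 remove [czhtq,kgzk,vnqlx] add [lixxm,okdu,wvpqw] -> 12 lines: ntv mlpc mgox dcap btz lixxm okdu wvpqw kphjo nzfv hizsa zcu
Final line count: 12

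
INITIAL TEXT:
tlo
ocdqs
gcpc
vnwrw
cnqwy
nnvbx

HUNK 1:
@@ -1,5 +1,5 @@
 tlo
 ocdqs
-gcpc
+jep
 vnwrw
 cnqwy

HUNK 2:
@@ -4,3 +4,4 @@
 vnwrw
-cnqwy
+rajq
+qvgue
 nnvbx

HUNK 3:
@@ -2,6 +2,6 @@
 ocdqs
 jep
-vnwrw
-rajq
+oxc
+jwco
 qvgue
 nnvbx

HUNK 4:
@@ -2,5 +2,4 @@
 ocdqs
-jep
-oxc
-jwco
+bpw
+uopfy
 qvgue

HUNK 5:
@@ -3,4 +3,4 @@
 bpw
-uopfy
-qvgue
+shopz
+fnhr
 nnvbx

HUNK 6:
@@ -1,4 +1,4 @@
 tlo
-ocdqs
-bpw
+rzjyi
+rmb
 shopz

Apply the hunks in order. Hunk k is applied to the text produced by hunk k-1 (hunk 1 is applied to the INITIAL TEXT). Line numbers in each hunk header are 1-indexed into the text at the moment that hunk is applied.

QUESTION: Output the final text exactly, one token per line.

Hunk 1: at line 1 remove [gcpc] add [jep] -> 6 lines: tlo ocdqs jep vnwrw cnqwy nnvbx
Hunk 2: at line 4 remove [cnqwy] add [rajq,qvgue] -> 7 lines: tlo ocdqs jep vnwrw rajq qvgue nnvbx
Hunk 3: at line 2 remove [vnwrw,rajq] add [oxc,jwco] -> 7 lines: tlo ocdqs jep oxc jwco qvgue nnvbx
Hunk 4: at line 2 remove [jep,oxc,jwco] add [bpw,uopfy] -> 6 lines: tlo ocdqs bpw uopfy qvgue nnvbx
Hunk 5: at line 3 remove [uopfy,qvgue] add [shopz,fnhr] -> 6 lines: tlo ocdqs bpw shopz fnhr nnvbx
Hunk 6: at line 1 remove [ocdqs,bpw] add [rzjyi,rmb] -> 6 lines: tlo rzjyi rmb shopz fnhr nnvbx

Answer: tlo
rzjyi
rmb
shopz
fnhr
nnvbx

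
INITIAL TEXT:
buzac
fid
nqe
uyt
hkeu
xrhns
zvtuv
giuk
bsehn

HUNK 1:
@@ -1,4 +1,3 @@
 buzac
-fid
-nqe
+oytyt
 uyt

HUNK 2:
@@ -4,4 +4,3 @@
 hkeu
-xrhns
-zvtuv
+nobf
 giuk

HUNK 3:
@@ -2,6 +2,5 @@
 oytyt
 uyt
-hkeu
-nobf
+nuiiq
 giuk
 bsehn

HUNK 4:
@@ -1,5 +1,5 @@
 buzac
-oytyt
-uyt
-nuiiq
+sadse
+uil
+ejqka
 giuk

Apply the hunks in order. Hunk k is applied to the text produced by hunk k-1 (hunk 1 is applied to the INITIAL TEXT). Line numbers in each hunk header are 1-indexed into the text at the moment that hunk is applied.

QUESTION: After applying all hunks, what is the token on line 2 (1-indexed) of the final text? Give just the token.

Answer: sadse

Derivation:
Hunk 1: at line 1 remove [fid,nqe] add [oytyt] -> 8 lines: buzac oytyt uyt hkeu xrhns zvtuv giuk bsehn
Hunk 2: at line 4 remove [xrhns,zvtuv] add [nobf] -> 7 lines: buzac oytyt uyt hkeu nobf giuk bsehn
Hunk 3: at line 2 remove [hkeu,nobf] add [nuiiq] -> 6 lines: buzac oytyt uyt nuiiq giuk bsehn
Hunk 4: at line 1 remove [oytyt,uyt,nuiiq] add [sadse,uil,ejqka] -> 6 lines: buzac sadse uil ejqka giuk bsehn
Final line 2: sadse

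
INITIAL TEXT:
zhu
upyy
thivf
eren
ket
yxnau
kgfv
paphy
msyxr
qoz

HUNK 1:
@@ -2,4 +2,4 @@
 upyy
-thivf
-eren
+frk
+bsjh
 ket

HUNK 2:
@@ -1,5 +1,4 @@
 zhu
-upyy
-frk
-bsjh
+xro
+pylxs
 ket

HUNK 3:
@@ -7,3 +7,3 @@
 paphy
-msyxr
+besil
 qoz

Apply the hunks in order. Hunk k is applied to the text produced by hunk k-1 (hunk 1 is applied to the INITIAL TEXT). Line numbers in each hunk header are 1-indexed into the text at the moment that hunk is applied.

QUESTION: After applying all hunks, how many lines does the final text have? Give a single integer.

Answer: 9

Derivation:
Hunk 1: at line 2 remove [thivf,eren] add [frk,bsjh] -> 10 lines: zhu upyy frk bsjh ket yxnau kgfv paphy msyxr qoz
Hunk 2: at line 1 remove [upyy,frk,bsjh] add [xro,pylxs] -> 9 lines: zhu xro pylxs ket yxnau kgfv paphy msyxr qoz
Hunk 3: at line 7 remove [msyxr] add [besil] -> 9 lines: zhu xro pylxs ket yxnau kgfv paphy besil qoz
Final line count: 9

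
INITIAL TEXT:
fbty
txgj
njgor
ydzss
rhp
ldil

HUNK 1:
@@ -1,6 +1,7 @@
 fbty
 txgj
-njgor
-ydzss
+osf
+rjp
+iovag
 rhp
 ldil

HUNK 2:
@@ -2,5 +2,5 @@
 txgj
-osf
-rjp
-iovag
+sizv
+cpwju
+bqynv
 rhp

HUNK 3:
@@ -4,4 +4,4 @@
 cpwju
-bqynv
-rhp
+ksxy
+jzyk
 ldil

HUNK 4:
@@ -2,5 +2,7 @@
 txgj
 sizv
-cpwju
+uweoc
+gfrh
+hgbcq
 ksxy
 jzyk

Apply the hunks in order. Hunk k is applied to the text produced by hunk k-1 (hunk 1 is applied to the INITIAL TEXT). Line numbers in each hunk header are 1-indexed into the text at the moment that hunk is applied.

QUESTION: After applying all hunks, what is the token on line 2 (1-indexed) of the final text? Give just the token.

Hunk 1: at line 1 remove [njgor,ydzss] add [osf,rjp,iovag] -> 7 lines: fbty txgj osf rjp iovag rhp ldil
Hunk 2: at line 2 remove [osf,rjp,iovag] add [sizv,cpwju,bqynv] -> 7 lines: fbty txgj sizv cpwju bqynv rhp ldil
Hunk 3: at line 4 remove [bqynv,rhp] add [ksxy,jzyk] -> 7 lines: fbty txgj sizv cpwju ksxy jzyk ldil
Hunk 4: at line 2 remove [cpwju] add [uweoc,gfrh,hgbcq] -> 9 lines: fbty txgj sizv uweoc gfrh hgbcq ksxy jzyk ldil
Final line 2: txgj

Answer: txgj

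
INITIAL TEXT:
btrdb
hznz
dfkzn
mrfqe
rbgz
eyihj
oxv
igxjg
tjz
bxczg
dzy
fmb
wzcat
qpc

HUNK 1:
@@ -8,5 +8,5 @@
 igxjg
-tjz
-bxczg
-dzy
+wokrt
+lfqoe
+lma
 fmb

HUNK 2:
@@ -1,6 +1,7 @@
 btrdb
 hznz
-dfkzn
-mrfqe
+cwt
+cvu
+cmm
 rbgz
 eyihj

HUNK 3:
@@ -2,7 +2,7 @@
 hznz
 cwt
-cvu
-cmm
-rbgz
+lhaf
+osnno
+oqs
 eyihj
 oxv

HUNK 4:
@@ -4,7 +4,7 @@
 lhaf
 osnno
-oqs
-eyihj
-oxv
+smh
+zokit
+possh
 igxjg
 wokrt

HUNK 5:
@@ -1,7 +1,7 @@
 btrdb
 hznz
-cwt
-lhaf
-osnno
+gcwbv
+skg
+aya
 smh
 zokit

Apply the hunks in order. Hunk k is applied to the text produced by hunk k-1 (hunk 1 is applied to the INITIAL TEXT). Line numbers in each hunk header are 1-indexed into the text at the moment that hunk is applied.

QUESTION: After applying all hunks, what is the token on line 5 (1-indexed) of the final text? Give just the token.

Hunk 1: at line 8 remove [tjz,bxczg,dzy] add [wokrt,lfqoe,lma] -> 14 lines: btrdb hznz dfkzn mrfqe rbgz eyihj oxv igxjg wokrt lfqoe lma fmb wzcat qpc
Hunk 2: at line 1 remove [dfkzn,mrfqe] add [cwt,cvu,cmm] -> 15 lines: btrdb hznz cwt cvu cmm rbgz eyihj oxv igxjg wokrt lfqoe lma fmb wzcat qpc
Hunk 3: at line 2 remove [cvu,cmm,rbgz] add [lhaf,osnno,oqs] -> 15 lines: btrdb hznz cwt lhaf osnno oqs eyihj oxv igxjg wokrt lfqoe lma fmb wzcat qpc
Hunk 4: at line 4 remove [oqs,eyihj,oxv] add [smh,zokit,possh] -> 15 lines: btrdb hznz cwt lhaf osnno smh zokit possh igxjg wokrt lfqoe lma fmb wzcat qpc
Hunk 5: at line 1 remove [cwt,lhaf,osnno] add [gcwbv,skg,aya] -> 15 lines: btrdb hznz gcwbv skg aya smh zokit possh igxjg wokrt lfqoe lma fmb wzcat qpc
Final line 5: aya

Answer: aya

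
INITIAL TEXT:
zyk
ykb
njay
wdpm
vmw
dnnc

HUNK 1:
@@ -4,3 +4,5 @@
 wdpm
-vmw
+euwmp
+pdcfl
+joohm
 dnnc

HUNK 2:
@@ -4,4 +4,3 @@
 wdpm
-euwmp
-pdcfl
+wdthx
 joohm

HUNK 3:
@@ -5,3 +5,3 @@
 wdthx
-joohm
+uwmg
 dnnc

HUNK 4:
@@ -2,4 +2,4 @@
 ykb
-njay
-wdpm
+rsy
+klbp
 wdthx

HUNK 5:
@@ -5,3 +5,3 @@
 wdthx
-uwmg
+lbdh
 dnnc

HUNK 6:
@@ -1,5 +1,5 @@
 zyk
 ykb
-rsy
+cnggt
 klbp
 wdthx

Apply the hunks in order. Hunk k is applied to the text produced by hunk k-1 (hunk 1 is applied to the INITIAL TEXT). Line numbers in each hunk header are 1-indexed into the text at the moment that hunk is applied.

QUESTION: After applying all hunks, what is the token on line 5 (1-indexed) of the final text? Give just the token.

Hunk 1: at line 4 remove [vmw] add [euwmp,pdcfl,joohm] -> 8 lines: zyk ykb njay wdpm euwmp pdcfl joohm dnnc
Hunk 2: at line 4 remove [euwmp,pdcfl] add [wdthx] -> 7 lines: zyk ykb njay wdpm wdthx joohm dnnc
Hunk 3: at line 5 remove [joohm] add [uwmg] -> 7 lines: zyk ykb njay wdpm wdthx uwmg dnnc
Hunk 4: at line 2 remove [njay,wdpm] add [rsy,klbp] -> 7 lines: zyk ykb rsy klbp wdthx uwmg dnnc
Hunk 5: at line 5 remove [uwmg] add [lbdh] -> 7 lines: zyk ykb rsy klbp wdthx lbdh dnnc
Hunk 6: at line 1 remove [rsy] add [cnggt] -> 7 lines: zyk ykb cnggt klbp wdthx lbdh dnnc
Final line 5: wdthx

Answer: wdthx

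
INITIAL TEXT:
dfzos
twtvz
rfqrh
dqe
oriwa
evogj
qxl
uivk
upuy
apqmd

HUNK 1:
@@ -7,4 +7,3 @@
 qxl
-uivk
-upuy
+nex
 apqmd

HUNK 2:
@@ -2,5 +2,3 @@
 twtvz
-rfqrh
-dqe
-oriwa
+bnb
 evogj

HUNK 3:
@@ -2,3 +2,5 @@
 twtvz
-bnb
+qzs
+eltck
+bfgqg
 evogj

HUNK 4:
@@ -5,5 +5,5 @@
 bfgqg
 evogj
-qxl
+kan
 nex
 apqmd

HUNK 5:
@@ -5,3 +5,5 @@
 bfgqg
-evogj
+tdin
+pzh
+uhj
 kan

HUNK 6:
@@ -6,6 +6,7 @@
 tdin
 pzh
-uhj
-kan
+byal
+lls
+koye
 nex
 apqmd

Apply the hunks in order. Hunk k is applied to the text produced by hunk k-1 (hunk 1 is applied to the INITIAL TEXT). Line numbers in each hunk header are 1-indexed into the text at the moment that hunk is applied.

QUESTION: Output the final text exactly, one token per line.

Hunk 1: at line 7 remove [uivk,upuy] add [nex] -> 9 lines: dfzos twtvz rfqrh dqe oriwa evogj qxl nex apqmd
Hunk 2: at line 2 remove [rfqrh,dqe,oriwa] add [bnb] -> 7 lines: dfzos twtvz bnb evogj qxl nex apqmd
Hunk 3: at line 2 remove [bnb] add [qzs,eltck,bfgqg] -> 9 lines: dfzos twtvz qzs eltck bfgqg evogj qxl nex apqmd
Hunk 4: at line 5 remove [qxl] add [kan] -> 9 lines: dfzos twtvz qzs eltck bfgqg evogj kan nex apqmd
Hunk 5: at line 5 remove [evogj] add [tdin,pzh,uhj] -> 11 lines: dfzos twtvz qzs eltck bfgqg tdin pzh uhj kan nex apqmd
Hunk 6: at line 6 remove [uhj,kan] add [byal,lls,koye] -> 12 lines: dfzos twtvz qzs eltck bfgqg tdin pzh byal lls koye nex apqmd

Answer: dfzos
twtvz
qzs
eltck
bfgqg
tdin
pzh
byal
lls
koye
nex
apqmd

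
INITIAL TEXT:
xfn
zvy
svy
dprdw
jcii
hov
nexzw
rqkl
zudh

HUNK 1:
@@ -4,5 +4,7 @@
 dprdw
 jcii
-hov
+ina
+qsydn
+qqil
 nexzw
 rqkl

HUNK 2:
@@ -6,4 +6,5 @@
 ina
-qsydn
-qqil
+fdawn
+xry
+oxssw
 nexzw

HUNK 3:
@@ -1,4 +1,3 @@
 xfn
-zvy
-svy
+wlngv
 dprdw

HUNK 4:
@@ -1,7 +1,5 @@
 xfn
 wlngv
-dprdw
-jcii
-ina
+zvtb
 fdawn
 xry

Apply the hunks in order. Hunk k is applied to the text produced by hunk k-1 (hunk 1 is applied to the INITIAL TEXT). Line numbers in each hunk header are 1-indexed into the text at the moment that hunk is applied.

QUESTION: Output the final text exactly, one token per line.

Answer: xfn
wlngv
zvtb
fdawn
xry
oxssw
nexzw
rqkl
zudh

Derivation:
Hunk 1: at line 4 remove [hov] add [ina,qsydn,qqil] -> 11 lines: xfn zvy svy dprdw jcii ina qsydn qqil nexzw rqkl zudh
Hunk 2: at line 6 remove [qsydn,qqil] add [fdawn,xry,oxssw] -> 12 lines: xfn zvy svy dprdw jcii ina fdawn xry oxssw nexzw rqkl zudh
Hunk 3: at line 1 remove [zvy,svy] add [wlngv] -> 11 lines: xfn wlngv dprdw jcii ina fdawn xry oxssw nexzw rqkl zudh
Hunk 4: at line 1 remove [dprdw,jcii,ina] add [zvtb] -> 9 lines: xfn wlngv zvtb fdawn xry oxssw nexzw rqkl zudh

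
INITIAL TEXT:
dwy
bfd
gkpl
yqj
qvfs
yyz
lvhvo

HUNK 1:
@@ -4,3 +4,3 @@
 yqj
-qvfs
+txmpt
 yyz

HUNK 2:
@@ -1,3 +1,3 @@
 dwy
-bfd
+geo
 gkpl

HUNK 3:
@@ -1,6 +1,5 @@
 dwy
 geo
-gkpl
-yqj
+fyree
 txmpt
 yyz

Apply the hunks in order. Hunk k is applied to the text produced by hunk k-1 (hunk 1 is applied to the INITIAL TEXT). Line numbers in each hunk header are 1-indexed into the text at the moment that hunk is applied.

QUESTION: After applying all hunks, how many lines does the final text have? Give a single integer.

Hunk 1: at line 4 remove [qvfs] add [txmpt] -> 7 lines: dwy bfd gkpl yqj txmpt yyz lvhvo
Hunk 2: at line 1 remove [bfd] add [geo] -> 7 lines: dwy geo gkpl yqj txmpt yyz lvhvo
Hunk 3: at line 1 remove [gkpl,yqj] add [fyree] -> 6 lines: dwy geo fyree txmpt yyz lvhvo
Final line count: 6

Answer: 6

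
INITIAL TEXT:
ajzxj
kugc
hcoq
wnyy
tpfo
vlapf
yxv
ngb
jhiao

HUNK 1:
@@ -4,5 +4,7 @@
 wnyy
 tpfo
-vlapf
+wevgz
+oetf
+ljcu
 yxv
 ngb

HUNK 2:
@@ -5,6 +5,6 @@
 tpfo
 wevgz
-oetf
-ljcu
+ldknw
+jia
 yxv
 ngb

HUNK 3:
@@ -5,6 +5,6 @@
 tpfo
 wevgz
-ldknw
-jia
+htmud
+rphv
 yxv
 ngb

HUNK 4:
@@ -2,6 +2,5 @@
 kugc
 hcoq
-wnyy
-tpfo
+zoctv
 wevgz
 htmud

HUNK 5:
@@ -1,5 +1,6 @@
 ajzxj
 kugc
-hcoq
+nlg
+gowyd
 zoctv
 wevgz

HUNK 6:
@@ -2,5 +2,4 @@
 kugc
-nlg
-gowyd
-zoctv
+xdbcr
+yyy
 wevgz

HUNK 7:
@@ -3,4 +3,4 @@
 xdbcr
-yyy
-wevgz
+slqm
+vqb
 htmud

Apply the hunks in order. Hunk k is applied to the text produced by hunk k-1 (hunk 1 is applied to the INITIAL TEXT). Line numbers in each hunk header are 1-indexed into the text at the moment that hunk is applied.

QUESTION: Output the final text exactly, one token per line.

Answer: ajzxj
kugc
xdbcr
slqm
vqb
htmud
rphv
yxv
ngb
jhiao

Derivation:
Hunk 1: at line 4 remove [vlapf] add [wevgz,oetf,ljcu] -> 11 lines: ajzxj kugc hcoq wnyy tpfo wevgz oetf ljcu yxv ngb jhiao
Hunk 2: at line 5 remove [oetf,ljcu] add [ldknw,jia] -> 11 lines: ajzxj kugc hcoq wnyy tpfo wevgz ldknw jia yxv ngb jhiao
Hunk 3: at line 5 remove [ldknw,jia] add [htmud,rphv] -> 11 lines: ajzxj kugc hcoq wnyy tpfo wevgz htmud rphv yxv ngb jhiao
Hunk 4: at line 2 remove [wnyy,tpfo] add [zoctv] -> 10 lines: ajzxj kugc hcoq zoctv wevgz htmud rphv yxv ngb jhiao
Hunk 5: at line 1 remove [hcoq] add [nlg,gowyd] -> 11 lines: ajzxj kugc nlg gowyd zoctv wevgz htmud rphv yxv ngb jhiao
Hunk 6: at line 2 remove [nlg,gowyd,zoctv] add [xdbcr,yyy] -> 10 lines: ajzxj kugc xdbcr yyy wevgz htmud rphv yxv ngb jhiao
Hunk 7: at line 3 remove [yyy,wevgz] add [slqm,vqb] -> 10 lines: ajzxj kugc xdbcr slqm vqb htmud rphv yxv ngb jhiao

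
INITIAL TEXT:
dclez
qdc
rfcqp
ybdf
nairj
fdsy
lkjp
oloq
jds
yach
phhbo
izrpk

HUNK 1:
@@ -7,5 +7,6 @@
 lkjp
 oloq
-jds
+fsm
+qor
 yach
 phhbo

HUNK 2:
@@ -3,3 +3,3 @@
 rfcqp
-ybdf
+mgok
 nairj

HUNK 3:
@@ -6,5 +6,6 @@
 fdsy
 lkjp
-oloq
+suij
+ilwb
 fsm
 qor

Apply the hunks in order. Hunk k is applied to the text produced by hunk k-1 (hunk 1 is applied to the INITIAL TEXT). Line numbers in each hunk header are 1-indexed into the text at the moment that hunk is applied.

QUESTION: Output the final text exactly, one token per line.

Hunk 1: at line 7 remove [jds] add [fsm,qor] -> 13 lines: dclez qdc rfcqp ybdf nairj fdsy lkjp oloq fsm qor yach phhbo izrpk
Hunk 2: at line 3 remove [ybdf] add [mgok] -> 13 lines: dclez qdc rfcqp mgok nairj fdsy lkjp oloq fsm qor yach phhbo izrpk
Hunk 3: at line 6 remove [oloq] add [suij,ilwb] -> 14 lines: dclez qdc rfcqp mgok nairj fdsy lkjp suij ilwb fsm qor yach phhbo izrpk

Answer: dclez
qdc
rfcqp
mgok
nairj
fdsy
lkjp
suij
ilwb
fsm
qor
yach
phhbo
izrpk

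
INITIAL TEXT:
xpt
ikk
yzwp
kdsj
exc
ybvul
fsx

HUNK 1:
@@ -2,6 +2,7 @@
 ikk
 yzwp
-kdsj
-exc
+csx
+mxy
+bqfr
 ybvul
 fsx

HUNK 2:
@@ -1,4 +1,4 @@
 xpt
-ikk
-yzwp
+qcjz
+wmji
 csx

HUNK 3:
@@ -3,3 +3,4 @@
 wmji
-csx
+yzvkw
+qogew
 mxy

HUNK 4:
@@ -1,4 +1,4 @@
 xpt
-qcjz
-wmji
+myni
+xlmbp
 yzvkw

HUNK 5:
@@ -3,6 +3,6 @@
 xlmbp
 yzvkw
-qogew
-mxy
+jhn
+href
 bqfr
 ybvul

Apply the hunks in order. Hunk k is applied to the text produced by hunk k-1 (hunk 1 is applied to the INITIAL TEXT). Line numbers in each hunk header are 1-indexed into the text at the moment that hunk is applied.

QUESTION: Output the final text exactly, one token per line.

Answer: xpt
myni
xlmbp
yzvkw
jhn
href
bqfr
ybvul
fsx

Derivation:
Hunk 1: at line 2 remove [kdsj,exc] add [csx,mxy,bqfr] -> 8 lines: xpt ikk yzwp csx mxy bqfr ybvul fsx
Hunk 2: at line 1 remove [ikk,yzwp] add [qcjz,wmji] -> 8 lines: xpt qcjz wmji csx mxy bqfr ybvul fsx
Hunk 3: at line 3 remove [csx] add [yzvkw,qogew] -> 9 lines: xpt qcjz wmji yzvkw qogew mxy bqfr ybvul fsx
Hunk 4: at line 1 remove [qcjz,wmji] add [myni,xlmbp] -> 9 lines: xpt myni xlmbp yzvkw qogew mxy bqfr ybvul fsx
Hunk 5: at line 3 remove [qogew,mxy] add [jhn,href] -> 9 lines: xpt myni xlmbp yzvkw jhn href bqfr ybvul fsx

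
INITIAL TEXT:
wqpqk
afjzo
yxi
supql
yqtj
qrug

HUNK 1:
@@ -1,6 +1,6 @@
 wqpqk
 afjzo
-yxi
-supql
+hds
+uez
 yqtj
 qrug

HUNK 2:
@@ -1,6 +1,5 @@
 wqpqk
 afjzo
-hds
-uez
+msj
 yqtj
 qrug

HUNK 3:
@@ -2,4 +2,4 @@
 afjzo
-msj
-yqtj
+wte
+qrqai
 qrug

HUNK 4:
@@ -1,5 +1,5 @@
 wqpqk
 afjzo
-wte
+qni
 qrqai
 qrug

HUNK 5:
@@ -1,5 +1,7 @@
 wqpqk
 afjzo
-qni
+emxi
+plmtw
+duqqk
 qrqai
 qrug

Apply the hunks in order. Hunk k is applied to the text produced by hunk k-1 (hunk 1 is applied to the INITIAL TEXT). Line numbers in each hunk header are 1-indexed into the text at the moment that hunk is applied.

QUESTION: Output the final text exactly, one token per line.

Hunk 1: at line 1 remove [yxi,supql] add [hds,uez] -> 6 lines: wqpqk afjzo hds uez yqtj qrug
Hunk 2: at line 1 remove [hds,uez] add [msj] -> 5 lines: wqpqk afjzo msj yqtj qrug
Hunk 3: at line 2 remove [msj,yqtj] add [wte,qrqai] -> 5 lines: wqpqk afjzo wte qrqai qrug
Hunk 4: at line 1 remove [wte] add [qni] -> 5 lines: wqpqk afjzo qni qrqai qrug
Hunk 5: at line 1 remove [qni] add [emxi,plmtw,duqqk] -> 7 lines: wqpqk afjzo emxi plmtw duqqk qrqai qrug

Answer: wqpqk
afjzo
emxi
plmtw
duqqk
qrqai
qrug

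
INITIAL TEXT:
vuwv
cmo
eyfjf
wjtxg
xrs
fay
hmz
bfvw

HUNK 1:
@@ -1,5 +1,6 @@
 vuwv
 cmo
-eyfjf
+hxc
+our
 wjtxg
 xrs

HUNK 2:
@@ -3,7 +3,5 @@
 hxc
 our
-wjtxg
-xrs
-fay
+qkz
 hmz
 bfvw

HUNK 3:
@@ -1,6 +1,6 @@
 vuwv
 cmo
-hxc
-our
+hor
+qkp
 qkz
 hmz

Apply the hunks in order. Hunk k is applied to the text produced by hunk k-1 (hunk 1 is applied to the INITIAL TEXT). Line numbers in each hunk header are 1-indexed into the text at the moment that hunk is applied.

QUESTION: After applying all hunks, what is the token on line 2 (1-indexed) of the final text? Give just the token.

Answer: cmo

Derivation:
Hunk 1: at line 1 remove [eyfjf] add [hxc,our] -> 9 lines: vuwv cmo hxc our wjtxg xrs fay hmz bfvw
Hunk 2: at line 3 remove [wjtxg,xrs,fay] add [qkz] -> 7 lines: vuwv cmo hxc our qkz hmz bfvw
Hunk 3: at line 1 remove [hxc,our] add [hor,qkp] -> 7 lines: vuwv cmo hor qkp qkz hmz bfvw
Final line 2: cmo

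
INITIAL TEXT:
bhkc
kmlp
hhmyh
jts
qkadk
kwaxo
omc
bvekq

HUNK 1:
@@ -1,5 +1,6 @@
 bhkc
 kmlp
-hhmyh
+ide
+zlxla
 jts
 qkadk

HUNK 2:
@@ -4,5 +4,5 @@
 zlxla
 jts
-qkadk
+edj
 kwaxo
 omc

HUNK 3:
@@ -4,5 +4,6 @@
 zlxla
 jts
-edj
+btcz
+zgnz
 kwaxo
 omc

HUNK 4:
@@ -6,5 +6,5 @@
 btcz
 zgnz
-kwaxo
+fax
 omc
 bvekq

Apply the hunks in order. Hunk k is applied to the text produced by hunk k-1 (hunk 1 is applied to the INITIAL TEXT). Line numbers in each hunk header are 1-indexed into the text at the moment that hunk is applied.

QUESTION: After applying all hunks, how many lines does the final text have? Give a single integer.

Answer: 10

Derivation:
Hunk 1: at line 1 remove [hhmyh] add [ide,zlxla] -> 9 lines: bhkc kmlp ide zlxla jts qkadk kwaxo omc bvekq
Hunk 2: at line 4 remove [qkadk] add [edj] -> 9 lines: bhkc kmlp ide zlxla jts edj kwaxo omc bvekq
Hunk 3: at line 4 remove [edj] add [btcz,zgnz] -> 10 lines: bhkc kmlp ide zlxla jts btcz zgnz kwaxo omc bvekq
Hunk 4: at line 6 remove [kwaxo] add [fax] -> 10 lines: bhkc kmlp ide zlxla jts btcz zgnz fax omc bvekq
Final line count: 10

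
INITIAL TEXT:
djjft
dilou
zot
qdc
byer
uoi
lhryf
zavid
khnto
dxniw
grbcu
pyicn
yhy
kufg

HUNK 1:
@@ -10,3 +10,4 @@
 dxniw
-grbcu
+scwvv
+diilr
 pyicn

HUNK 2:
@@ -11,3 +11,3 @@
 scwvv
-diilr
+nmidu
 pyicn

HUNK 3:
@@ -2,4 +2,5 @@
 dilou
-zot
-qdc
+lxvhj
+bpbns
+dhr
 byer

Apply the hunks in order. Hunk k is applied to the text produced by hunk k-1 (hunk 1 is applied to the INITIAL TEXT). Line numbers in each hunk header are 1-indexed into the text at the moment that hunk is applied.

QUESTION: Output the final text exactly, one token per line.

Hunk 1: at line 10 remove [grbcu] add [scwvv,diilr] -> 15 lines: djjft dilou zot qdc byer uoi lhryf zavid khnto dxniw scwvv diilr pyicn yhy kufg
Hunk 2: at line 11 remove [diilr] add [nmidu] -> 15 lines: djjft dilou zot qdc byer uoi lhryf zavid khnto dxniw scwvv nmidu pyicn yhy kufg
Hunk 3: at line 2 remove [zot,qdc] add [lxvhj,bpbns,dhr] -> 16 lines: djjft dilou lxvhj bpbns dhr byer uoi lhryf zavid khnto dxniw scwvv nmidu pyicn yhy kufg

Answer: djjft
dilou
lxvhj
bpbns
dhr
byer
uoi
lhryf
zavid
khnto
dxniw
scwvv
nmidu
pyicn
yhy
kufg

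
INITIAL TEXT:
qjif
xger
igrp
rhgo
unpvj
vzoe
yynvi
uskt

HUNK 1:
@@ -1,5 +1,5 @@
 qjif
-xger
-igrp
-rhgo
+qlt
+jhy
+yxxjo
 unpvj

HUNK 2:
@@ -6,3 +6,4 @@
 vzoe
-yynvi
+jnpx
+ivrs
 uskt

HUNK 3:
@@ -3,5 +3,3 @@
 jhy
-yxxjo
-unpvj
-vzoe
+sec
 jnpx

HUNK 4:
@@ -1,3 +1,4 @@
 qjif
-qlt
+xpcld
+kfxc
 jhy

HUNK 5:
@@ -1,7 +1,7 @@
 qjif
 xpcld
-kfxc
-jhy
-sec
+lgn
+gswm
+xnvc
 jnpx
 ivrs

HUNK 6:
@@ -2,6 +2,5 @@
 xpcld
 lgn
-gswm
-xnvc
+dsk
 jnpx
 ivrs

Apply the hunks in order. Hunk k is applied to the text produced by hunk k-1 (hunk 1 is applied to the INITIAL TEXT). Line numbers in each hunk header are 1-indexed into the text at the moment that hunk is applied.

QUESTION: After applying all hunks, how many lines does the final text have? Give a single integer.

Hunk 1: at line 1 remove [xger,igrp,rhgo] add [qlt,jhy,yxxjo] -> 8 lines: qjif qlt jhy yxxjo unpvj vzoe yynvi uskt
Hunk 2: at line 6 remove [yynvi] add [jnpx,ivrs] -> 9 lines: qjif qlt jhy yxxjo unpvj vzoe jnpx ivrs uskt
Hunk 3: at line 3 remove [yxxjo,unpvj,vzoe] add [sec] -> 7 lines: qjif qlt jhy sec jnpx ivrs uskt
Hunk 4: at line 1 remove [qlt] add [xpcld,kfxc] -> 8 lines: qjif xpcld kfxc jhy sec jnpx ivrs uskt
Hunk 5: at line 1 remove [kfxc,jhy,sec] add [lgn,gswm,xnvc] -> 8 lines: qjif xpcld lgn gswm xnvc jnpx ivrs uskt
Hunk 6: at line 2 remove [gswm,xnvc] add [dsk] -> 7 lines: qjif xpcld lgn dsk jnpx ivrs uskt
Final line count: 7

Answer: 7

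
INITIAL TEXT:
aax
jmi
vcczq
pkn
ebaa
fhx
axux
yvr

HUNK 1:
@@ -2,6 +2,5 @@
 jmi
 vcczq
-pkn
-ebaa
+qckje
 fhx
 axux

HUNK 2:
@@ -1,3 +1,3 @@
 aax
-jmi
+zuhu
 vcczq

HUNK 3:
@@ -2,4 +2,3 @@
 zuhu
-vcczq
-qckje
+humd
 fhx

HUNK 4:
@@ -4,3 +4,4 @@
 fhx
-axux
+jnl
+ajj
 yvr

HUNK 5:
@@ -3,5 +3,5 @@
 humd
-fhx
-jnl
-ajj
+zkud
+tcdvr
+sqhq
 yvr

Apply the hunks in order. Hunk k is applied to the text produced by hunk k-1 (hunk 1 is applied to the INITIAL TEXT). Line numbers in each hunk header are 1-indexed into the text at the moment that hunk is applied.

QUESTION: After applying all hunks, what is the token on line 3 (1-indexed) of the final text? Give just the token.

Hunk 1: at line 2 remove [pkn,ebaa] add [qckje] -> 7 lines: aax jmi vcczq qckje fhx axux yvr
Hunk 2: at line 1 remove [jmi] add [zuhu] -> 7 lines: aax zuhu vcczq qckje fhx axux yvr
Hunk 3: at line 2 remove [vcczq,qckje] add [humd] -> 6 lines: aax zuhu humd fhx axux yvr
Hunk 4: at line 4 remove [axux] add [jnl,ajj] -> 7 lines: aax zuhu humd fhx jnl ajj yvr
Hunk 5: at line 3 remove [fhx,jnl,ajj] add [zkud,tcdvr,sqhq] -> 7 lines: aax zuhu humd zkud tcdvr sqhq yvr
Final line 3: humd

Answer: humd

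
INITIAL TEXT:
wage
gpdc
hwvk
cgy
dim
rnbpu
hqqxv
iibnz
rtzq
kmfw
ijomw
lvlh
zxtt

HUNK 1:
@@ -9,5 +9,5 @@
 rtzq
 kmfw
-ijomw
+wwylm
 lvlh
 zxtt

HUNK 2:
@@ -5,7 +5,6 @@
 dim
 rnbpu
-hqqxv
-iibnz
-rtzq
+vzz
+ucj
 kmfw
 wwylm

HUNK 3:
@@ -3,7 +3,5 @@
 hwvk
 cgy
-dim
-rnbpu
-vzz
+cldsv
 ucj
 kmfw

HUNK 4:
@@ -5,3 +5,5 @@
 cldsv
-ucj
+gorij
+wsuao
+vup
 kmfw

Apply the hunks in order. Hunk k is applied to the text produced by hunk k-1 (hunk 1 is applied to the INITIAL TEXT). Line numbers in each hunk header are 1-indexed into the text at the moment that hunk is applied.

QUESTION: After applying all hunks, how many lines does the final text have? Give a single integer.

Answer: 12

Derivation:
Hunk 1: at line 9 remove [ijomw] add [wwylm] -> 13 lines: wage gpdc hwvk cgy dim rnbpu hqqxv iibnz rtzq kmfw wwylm lvlh zxtt
Hunk 2: at line 5 remove [hqqxv,iibnz,rtzq] add [vzz,ucj] -> 12 lines: wage gpdc hwvk cgy dim rnbpu vzz ucj kmfw wwylm lvlh zxtt
Hunk 3: at line 3 remove [dim,rnbpu,vzz] add [cldsv] -> 10 lines: wage gpdc hwvk cgy cldsv ucj kmfw wwylm lvlh zxtt
Hunk 4: at line 5 remove [ucj] add [gorij,wsuao,vup] -> 12 lines: wage gpdc hwvk cgy cldsv gorij wsuao vup kmfw wwylm lvlh zxtt
Final line count: 12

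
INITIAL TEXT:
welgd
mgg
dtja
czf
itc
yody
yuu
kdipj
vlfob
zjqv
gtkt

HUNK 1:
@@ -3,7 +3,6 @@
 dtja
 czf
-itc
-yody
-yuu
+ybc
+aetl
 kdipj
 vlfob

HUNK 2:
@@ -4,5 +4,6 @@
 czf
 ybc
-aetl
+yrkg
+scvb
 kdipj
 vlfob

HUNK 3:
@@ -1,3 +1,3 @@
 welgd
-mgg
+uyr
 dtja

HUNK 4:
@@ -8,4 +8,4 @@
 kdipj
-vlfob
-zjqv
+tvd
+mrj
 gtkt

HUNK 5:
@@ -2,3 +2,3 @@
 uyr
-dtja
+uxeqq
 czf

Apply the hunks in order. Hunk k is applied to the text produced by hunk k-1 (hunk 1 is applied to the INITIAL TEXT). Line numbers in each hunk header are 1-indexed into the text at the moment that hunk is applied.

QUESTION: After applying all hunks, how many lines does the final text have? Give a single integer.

Hunk 1: at line 3 remove [itc,yody,yuu] add [ybc,aetl] -> 10 lines: welgd mgg dtja czf ybc aetl kdipj vlfob zjqv gtkt
Hunk 2: at line 4 remove [aetl] add [yrkg,scvb] -> 11 lines: welgd mgg dtja czf ybc yrkg scvb kdipj vlfob zjqv gtkt
Hunk 3: at line 1 remove [mgg] add [uyr] -> 11 lines: welgd uyr dtja czf ybc yrkg scvb kdipj vlfob zjqv gtkt
Hunk 4: at line 8 remove [vlfob,zjqv] add [tvd,mrj] -> 11 lines: welgd uyr dtja czf ybc yrkg scvb kdipj tvd mrj gtkt
Hunk 5: at line 2 remove [dtja] add [uxeqq] -> 11 lines: welgd uyr uxeqq czf ybc yrkg scvb kdipj tvd mrj gtkt
Final line count: 11

Answer: 11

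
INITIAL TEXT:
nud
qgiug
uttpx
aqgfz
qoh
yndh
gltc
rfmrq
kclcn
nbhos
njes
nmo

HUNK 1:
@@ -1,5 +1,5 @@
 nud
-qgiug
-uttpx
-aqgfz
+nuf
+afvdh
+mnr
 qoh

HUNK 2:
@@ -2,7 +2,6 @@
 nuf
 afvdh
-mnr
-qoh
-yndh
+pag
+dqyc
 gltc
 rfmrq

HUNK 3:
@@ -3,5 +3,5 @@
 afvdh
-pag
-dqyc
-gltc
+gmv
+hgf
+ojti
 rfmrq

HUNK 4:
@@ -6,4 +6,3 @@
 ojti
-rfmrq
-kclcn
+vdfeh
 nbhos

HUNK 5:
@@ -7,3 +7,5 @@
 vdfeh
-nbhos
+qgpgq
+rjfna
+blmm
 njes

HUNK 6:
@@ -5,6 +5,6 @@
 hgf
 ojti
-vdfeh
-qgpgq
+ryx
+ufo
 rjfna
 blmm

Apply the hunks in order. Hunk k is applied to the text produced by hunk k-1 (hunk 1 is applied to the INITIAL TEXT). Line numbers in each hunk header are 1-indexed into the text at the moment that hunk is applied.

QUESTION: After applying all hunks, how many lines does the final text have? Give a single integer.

Answer: 12

Derivation:
Hunk 1: at line 1 remove [qgiug,uttpx,aqgfz] add [nuf,afvdh,mnr] -> 12 lines: nud nuf afvdh mnr qoh yndh gltc rfmrq kclcn nbhos njes nmo
Hunk 2: at line 2 remove [mnr,qoh,yndh] add [pag,dqyc] -> 11 lines: nud nuf afvdh pag dqyc gltc rfmrq kclcn nbhos njes nmo
Hunk 3: at line 3 remove [pag,dqyc,gltc] add [gmv,hgf,ojti] -> 11 lines: nud nuf afvdh gmv hgf ojti rfmrq kclcn nbhos njes nmo
Hunk 4: at line 6 remove [rfmrq,kclcn] add [vdfeh] -> 10 lines: nud nuf afvdh gmv hgf ojti vdfeh nbhos njes nmo
Hunk 5: at line 7 remove [nbhos] add [qgpgq,rjfna,blmm] -> 12 lines: nud nuf afvdh gmv hgf ojti vdfeh qgpgq rjfna blmm njes nmo
Hunk 6: at line 5 remove [vdfeh,qgpgq] add [ryx,ufo] -> 12 lines: nud nuf afvdh gmv hgf ojti ryx ufo rjfna blmm njes nmo
Final line count: 12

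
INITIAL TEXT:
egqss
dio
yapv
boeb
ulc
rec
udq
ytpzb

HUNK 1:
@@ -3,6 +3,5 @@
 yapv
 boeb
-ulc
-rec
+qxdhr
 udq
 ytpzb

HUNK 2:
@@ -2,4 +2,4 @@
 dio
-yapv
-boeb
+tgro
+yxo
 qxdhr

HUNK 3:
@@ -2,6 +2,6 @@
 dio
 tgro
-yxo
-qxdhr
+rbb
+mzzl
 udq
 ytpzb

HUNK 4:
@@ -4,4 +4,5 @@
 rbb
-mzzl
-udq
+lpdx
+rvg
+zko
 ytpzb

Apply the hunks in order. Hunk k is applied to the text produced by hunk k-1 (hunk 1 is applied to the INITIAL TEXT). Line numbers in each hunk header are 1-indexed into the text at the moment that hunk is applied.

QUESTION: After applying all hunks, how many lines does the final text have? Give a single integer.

Hunk 1: at line 3 remove [ulc,rec] add [qxdhr] -> 7 lines: egqss dio yapv boeb qxdhr udq ytpzb
Hunk 2: at line 2 remove [yapv,boeb] add [tgro,yxo] -> 7 lines: egqss dio tgro yxo qxdhr udq ytpzb
Hunk 3: at line 2 remove [yxo,qxdhr] add [rbb,mzzl] -> 7 lines: egqss dio tgro rbb mzzl udq ytpzb
Hunk 4: at line 4 remove [mzzl,udq] add [lpdx,rvg,zko] -> 8 lines: egqss dio tgro rbb lpdx rvg zko ytpzb
Final line count: 8

Answer: 8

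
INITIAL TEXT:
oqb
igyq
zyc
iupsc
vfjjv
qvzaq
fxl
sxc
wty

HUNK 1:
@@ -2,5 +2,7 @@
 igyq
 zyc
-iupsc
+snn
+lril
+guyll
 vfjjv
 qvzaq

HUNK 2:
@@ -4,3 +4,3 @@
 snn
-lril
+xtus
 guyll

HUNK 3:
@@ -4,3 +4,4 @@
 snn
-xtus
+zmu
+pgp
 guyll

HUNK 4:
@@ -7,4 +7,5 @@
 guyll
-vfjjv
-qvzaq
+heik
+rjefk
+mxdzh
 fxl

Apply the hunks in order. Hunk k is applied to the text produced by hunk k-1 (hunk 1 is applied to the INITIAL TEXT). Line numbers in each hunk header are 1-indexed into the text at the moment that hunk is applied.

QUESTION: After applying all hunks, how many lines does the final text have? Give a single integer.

Answer: 13

Derivation:
Hunk 1: at line 2 remove [iupsc] add [snn,lril,guyll] -> 11 lines: oqb igyq zyc snn lril guyll vfjjv qvzaq fxl sxc wty
Hunk 2: at line 4 remove [lril] add [xtus] -> 11 lines: oqb igyq zyc snn xtus guyll vfjjv qvzaq fxl sxc wty
Hunk 3: at line 4 remove [xtus] add [zmu,pgp] -> 12 lines: oqb igyq zyc snn zmu pgp guyll vfjjv qvzaq fxl sxc wty
Hunk 4: at line 7 remove [vfjjv,qvzaq] add [heik,rjefk,mxdzh] -> 13 lines: oqb igyq zyc snn zmu pgp guyll heik rjefk mxdzh fxl sxc wty
Final line count: 13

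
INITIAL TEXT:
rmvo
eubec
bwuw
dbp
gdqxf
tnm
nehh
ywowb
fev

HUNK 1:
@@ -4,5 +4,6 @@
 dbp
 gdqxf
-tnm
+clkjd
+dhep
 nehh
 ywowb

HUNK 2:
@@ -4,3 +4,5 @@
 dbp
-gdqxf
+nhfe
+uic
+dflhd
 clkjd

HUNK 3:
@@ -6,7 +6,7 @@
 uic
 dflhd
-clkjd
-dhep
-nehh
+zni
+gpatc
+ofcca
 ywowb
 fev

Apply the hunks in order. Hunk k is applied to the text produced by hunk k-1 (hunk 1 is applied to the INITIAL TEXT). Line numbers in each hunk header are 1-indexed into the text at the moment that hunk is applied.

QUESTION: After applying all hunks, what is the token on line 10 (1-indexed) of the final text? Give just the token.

Answer: ofcca

Derivation:
Hunk 1: at line 4 remove [tnm] add [clkjd,dhep] -> 10 lines: rmvo eubec bwuw dbp gdqxf clkjd dhep nehh ywowb fev
Hunk 2: at line 4 remove [gdqxf] add [nhfe,uic,dflhd] -> 12 lines: rmvo eubec bwuw dbp nhfe uic dflhd clkjd dhep nehh ywowb fev
Hunk 3: at line 6 remove [clkjd,dhep,nehh] add [zni,gpatc,ofcca] -> 12 lines: rmvo eubec bwuw dbp nhfe uic dflhd zni gpatc ofcca ywowb fev
Final line 10: ofcca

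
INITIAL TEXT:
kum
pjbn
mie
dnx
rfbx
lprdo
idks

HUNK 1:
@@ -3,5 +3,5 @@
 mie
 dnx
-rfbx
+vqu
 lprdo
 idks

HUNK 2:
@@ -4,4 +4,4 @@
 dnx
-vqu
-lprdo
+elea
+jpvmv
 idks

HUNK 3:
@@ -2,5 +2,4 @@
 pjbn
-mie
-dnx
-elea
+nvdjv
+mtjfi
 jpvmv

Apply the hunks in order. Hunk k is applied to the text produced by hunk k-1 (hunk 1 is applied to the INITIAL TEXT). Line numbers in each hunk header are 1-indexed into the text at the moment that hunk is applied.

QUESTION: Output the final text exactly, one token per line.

Answer: kum
pjbn
nvdjv
mtjfi
jpvmv
idks

Derivation:
Hunk 1: at line 3 remove [rfbx] add [vqu] -> 7 lines: kum pjbn mie dnx vqu lprdo idks
Hunk 2: at line 4 remove [vqu,lprdo] add [elea,jpvmv] -> 7 lines: kum pjbn mie dnx elea jpvmv idks
Hunk 3: at line 2 remove [mie,dnx,elea] add [nvdjv,mtjfi] -> 6 lines: kum pjbn nvdjv mtjfi jpvmv idks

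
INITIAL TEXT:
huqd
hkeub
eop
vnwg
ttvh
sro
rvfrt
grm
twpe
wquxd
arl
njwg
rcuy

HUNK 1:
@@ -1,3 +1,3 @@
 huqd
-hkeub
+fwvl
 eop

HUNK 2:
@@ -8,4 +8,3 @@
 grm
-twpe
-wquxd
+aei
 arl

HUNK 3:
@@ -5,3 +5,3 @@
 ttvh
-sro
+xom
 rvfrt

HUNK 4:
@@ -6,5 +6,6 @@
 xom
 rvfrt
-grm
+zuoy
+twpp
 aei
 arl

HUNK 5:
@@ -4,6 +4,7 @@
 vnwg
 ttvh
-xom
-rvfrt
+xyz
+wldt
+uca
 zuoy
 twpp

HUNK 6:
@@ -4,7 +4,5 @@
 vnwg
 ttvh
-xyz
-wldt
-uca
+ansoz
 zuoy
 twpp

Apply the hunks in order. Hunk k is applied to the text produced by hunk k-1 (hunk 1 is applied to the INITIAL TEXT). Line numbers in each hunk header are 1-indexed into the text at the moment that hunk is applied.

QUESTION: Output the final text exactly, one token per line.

Answer: huqd
fwvl
eop
vnwg
ttvh
ansoz
zuoy
twpp
aei
arl
njwg
rcuy

Derivation:
Hunk 1: at line 1 remove [hkeub] add [fwvl] -> 13 lines: huqd fwvl eop vnwg ttvh sro rvfrt grm twpe wquxd arl njwg rcuy
Hunk 2: at line 8 remove [twpe,wquxd] add [aei] -> 12 lines: huqd fwvl eop vnwg ttvh sro rvfrt grm aei arl njwg rcuy
Hunk 3: at line 5 remove [sro] add [xom] -> 12 lines: huqd fwvl eop vnwg ttvh xom rvfrt grm aei arl njwg rcuy
Hunk 4: at line 6 remove [grm] add [zuoy,twpp] -> 13 lines: huqd fwvl eop vnwg ttvh xom rvfrt zuoy twpp aei arl njwg rcuy
Hunk 5: at line 4 remove [xom,rvfrt] add [xyz,wldt,uca] -> 14 lines: huqd fwvl eop vnwg ttvh xyz wldt uca zuoy twpp aei arl njwg rcuy
Hunk 6: at line 4 remove [xyz,wldt,uca] add [ansoz] -> 12 lines: huqd fwvl eop vnwg ttvh ansoz zuoy twpp aei arl njwg rcuy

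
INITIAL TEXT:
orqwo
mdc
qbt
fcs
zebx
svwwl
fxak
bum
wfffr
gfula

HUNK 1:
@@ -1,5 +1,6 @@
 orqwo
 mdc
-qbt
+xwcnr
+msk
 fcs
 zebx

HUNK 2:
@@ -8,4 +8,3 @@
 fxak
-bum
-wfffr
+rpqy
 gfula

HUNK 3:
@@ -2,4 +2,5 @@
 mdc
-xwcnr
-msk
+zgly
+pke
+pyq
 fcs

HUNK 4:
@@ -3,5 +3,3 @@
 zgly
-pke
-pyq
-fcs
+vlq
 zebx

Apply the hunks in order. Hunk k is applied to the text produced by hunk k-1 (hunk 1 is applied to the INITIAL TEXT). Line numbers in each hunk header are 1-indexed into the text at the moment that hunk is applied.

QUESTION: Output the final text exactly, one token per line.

Answer: orqwo
mdc
zgly
vlq
zebx
svwwl
fxak
rpqy
gfula

Derivation:
Hunk 1: at line 1 remove [qbt] add [xwcnr,msk] -> 11 lines: orqwo mdc xwcnr msk fcs zebx svwwl fxak bum wfffr gfula
Hunk 2: at line 8 remove [bum,wfffr] add [rpqy] -> 10 lines: orqwo mdc xwcnr msk fcs zebx svwwl fxak rpqy gfula
Hunk 3: at line 2 remove [xwcnr,msk] add [zgly,pke,pyq] -> 11 lines: orqwo mdc zgly pke pyq fcs zebx svwwl fxak rpqy gfula
Hunk 4: at line 3 remove [pke,pyq,fcs] add [vlq] -> 9 lines: orqwo mdc zgly vlq zebx svwwl fxak rpqy gfula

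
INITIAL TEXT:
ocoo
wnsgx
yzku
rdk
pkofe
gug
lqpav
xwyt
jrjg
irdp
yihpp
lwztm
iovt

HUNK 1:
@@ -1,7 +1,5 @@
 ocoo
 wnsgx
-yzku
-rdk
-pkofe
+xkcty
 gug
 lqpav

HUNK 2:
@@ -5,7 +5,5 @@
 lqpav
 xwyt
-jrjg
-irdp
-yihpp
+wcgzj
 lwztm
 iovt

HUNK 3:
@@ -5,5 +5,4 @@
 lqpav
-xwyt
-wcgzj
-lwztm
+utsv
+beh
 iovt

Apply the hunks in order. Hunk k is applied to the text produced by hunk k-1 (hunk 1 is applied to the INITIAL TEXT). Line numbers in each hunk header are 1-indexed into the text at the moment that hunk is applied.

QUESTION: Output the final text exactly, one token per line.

Hunk 1: at line 1 remove [yzku,rdk,pkofe] add [xkcty] -> 11 lines: ocoo wnsgx xkcty gug lqpav xwyt jrjg irdp yihpp lwztm iovt
Hunk 2: at line 5 remove [jrjg,irdp,yihpp] add [wcgzj] -> 9 lines: ocoo wnsgx xkcty gug lqpav xwyt wcgzj lwztm iovt
Hunk 3: at line 5 remove [xwyt,wcgzj,lwztm] add [utsv,beh] -> 8 lines: ocoo wnsgx xkcty gug lqpav utsv beh iovt

Answer: ocoo
wnsgx
xkcty
gug
lqpav
utsv
beh
iovt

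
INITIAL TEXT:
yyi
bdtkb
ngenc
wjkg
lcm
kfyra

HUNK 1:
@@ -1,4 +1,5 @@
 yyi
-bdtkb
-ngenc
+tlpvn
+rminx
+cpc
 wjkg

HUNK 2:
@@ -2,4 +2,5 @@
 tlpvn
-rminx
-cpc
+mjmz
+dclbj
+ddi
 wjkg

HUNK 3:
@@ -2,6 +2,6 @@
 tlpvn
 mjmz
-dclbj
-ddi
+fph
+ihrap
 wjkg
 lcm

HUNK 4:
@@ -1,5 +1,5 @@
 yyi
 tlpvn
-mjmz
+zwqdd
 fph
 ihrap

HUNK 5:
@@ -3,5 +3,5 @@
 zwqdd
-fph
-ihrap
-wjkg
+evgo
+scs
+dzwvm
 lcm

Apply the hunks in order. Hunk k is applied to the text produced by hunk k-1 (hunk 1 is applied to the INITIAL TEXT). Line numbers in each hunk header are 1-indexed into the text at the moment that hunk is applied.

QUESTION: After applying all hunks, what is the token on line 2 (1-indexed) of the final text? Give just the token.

Hunk 1: at line 1 remove [bdtkb,ngenc] add [tlpvn,rminx,cpc] -> 7 lines: yyi tlpvn rminx cpc wjkg lcm kfyra
Hunk 2: at line 2 remove [rminx,cpc] add [mjmz,dclbj,ddi] -> 8 lines: yyi tlpvn mjmz dclbj ddi wjkg lcm kfyra
Hunk 3: at line 2 remove [dclbj,ddi] add [fph,ihrap] -> 8 lines: yyi tlpvn mjmz fph ihrap wjkg lcm kfyra
Hunk 4: at line 1 remove [mjmz] add [zwqdd] -> 8 lines: yyi tlpvn zwqdd fph ihrap wjkg lcm kfyra
Hunk 5: at line 3 remove [fph,ihrap,wjkg] add [evgo,scs,dzwvm] -> 8 lines: yyi tlpvn zwqdd evgo scs dzwvm lcm kfyra
Final line 2: tlpvn

Answer: tlpvn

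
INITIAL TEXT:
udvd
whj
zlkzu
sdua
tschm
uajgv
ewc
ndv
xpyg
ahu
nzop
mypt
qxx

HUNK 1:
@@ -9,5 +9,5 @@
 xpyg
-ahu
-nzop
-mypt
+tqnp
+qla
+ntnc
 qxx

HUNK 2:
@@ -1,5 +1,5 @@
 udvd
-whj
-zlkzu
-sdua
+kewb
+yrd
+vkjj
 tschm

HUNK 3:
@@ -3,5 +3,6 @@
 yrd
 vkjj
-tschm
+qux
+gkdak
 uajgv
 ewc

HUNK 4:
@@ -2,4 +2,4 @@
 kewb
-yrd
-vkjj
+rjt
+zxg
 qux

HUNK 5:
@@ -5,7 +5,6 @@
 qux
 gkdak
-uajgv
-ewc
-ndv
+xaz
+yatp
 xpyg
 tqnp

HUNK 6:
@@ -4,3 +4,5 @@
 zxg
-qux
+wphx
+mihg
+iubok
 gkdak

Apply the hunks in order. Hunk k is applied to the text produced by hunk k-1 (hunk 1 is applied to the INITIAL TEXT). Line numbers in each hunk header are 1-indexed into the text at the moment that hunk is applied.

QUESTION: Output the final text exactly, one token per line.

Hunk 1: at line 9 remove [ahu,nzop,mypt] add [tqnp,qla,ntnc] -> 13 lines: udvd whj zlkzu sdua tschm uajgv ewc ndv xpyg tqnp qla ntnc qxx
Hunk 2: at line 1 remove [whj,zlkzu,sdua] add [kewb,yrd,vkjj] -> 13 lines: udvd kewb yrd vkjj tschm uajgv ewc ndv xpyg tqnp qla ntnc qxx
Hunk 3: at line 3 remove [tschm] add [qux,gkdak] -> 14 lines: udvd kewb yrd vkjj qux gkdak uajgv ewc ndv xpyg tqnp qla ntnc qxx
Hunk 4: at line 2 remove [yrd,vkjj] add [rjt,zxg] -> 14 lines: udvd kewb rjt zxg qux gkdak uajgv ewc ndv xpyg tqnp qla ntnc qxx
Hunk 5: at line 5 remove [uajgv,ewc,ndv] add [xaz,yatp] -> 13 lines: udvd kewb rjt zxg qux gkdak xaz yatp xpyg tqnp qla ntnc qxx
Hunk 6: at line 4 remove [qux] add [wphx,mihg,iubok] -> 15 lines: udvd kewb rjt zxg wphx mihg iubok gkdak xaz yatp xpyg tqnp qla ntnc qxx

Answer: udvd
kewb
rjt
zxg
wphx
mihg
iubok
gkdak
xaz
yatp
xpyg
tqnp
qla
ntnc
qxx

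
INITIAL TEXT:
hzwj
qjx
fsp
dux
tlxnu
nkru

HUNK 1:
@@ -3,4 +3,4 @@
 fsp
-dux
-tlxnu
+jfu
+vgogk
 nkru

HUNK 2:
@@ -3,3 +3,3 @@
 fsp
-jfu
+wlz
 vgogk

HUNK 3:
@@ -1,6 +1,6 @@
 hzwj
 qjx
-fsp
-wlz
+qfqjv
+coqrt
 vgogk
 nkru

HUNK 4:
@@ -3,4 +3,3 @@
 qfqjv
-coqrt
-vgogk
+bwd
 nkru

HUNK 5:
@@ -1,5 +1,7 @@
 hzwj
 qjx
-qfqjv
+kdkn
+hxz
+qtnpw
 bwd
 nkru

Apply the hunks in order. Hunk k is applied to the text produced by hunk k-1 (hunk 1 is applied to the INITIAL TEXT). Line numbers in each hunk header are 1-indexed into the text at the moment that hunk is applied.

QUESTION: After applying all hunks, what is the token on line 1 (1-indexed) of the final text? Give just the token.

Hunk 1: at line 3 remove [dux,tlxnu] add [jfu,vgogk] -> 6 lines: hzwj qjx fsp jfu vgogk nkru
Hunk 2: at line 3 remove [jfu] add [wlz] -> 6 lines: hzwj qjx fsp wlz vgogk nkru
Hunk 3: at line 1 remove [fsp,wlz] add [qfqjv,coqrt] -> 6 lines: hzwj qjx qfqjv coqrt vgogk nkru
Hunk 4: at line 3 remove [coqrt,vgogk] add [bwd] -> 5 lines: hzwj qjx qfqjv bwd nkru
Hunk 5: at line 1 remove [qfqjv] add [kdkn,hxz,qtnpw] -> 7 lines: hzwj qjx kdkn hxz qtnpw bwd nkru
Final line 1: hzwj

Answer: hzwj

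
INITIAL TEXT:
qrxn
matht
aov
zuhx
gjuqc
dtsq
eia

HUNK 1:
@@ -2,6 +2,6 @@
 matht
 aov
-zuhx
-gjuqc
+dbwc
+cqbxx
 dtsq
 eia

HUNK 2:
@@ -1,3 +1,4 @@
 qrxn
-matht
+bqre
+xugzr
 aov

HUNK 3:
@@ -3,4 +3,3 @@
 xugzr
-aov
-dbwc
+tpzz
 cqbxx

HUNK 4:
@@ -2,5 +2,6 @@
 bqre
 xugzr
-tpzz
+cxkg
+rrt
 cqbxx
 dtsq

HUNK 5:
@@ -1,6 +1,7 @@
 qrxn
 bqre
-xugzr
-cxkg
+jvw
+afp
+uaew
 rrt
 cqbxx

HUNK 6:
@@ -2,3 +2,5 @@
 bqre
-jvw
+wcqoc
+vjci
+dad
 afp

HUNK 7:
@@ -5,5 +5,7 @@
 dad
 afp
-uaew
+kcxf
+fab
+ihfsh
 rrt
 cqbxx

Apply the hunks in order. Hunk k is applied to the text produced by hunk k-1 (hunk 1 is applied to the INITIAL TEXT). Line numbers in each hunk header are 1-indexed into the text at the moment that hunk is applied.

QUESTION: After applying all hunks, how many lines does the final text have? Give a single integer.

Hunk 1: at line 2 remove [zuhx,gjuqc] add [dbwc,cqbxx] -> 7 lines: qrxn matht aov dbwc cqbxx dtsq eia
Hunk 2: at line 1 remove [matht] add [bqre,xugzr] -> 8 lines: qrxn bqre xugzr aov dbwc cqbxx dtsq eia
Hunk 3: at line 3 remove [aov,dbwc] add [tpzz] -> 7 lines: qrxn bqre xugzr tpzz cqbxx dtsq eia
Hunk 4: at line 2 remove [tpzz] add [cxkg,rrt] -> 8 lines: qrxn bqre xugzr cxkg rrt cqbxx dtsq eia
Hunk 5: at line 1 remove [xugzr,cxkg] add [jvw,afp,uaew] -> 9 lines: qrxn bqre jvw afp uaew rrt cqbxx dtsq eia
Hunk 6: at line 2 remove [jvw] add [wcqoc,vjci,dad] -> 11 lines: qrxn bqre wcqoc vjci dad afp uaew rrt cqbxx dtsq eia
Hunk 7: at line 5 remove [uaew] add [kcxf,fab,ihfsh] -> 13 lines: qrxn bqre wcqoc vjci dad afp kcxf fab ihfsh rrt cqbxx dtsq eia
Final line count: 13

Answer: 13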